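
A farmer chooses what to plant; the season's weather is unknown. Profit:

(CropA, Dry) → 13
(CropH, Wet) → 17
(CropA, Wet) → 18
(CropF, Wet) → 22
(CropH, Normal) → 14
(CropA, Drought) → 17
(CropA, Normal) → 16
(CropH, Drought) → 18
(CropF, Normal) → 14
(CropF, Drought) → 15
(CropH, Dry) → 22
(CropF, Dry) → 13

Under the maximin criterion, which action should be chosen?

Row minima: CropA=13, CropF=13, CropH=14
Best worst-case = 14 → CropH.

CropH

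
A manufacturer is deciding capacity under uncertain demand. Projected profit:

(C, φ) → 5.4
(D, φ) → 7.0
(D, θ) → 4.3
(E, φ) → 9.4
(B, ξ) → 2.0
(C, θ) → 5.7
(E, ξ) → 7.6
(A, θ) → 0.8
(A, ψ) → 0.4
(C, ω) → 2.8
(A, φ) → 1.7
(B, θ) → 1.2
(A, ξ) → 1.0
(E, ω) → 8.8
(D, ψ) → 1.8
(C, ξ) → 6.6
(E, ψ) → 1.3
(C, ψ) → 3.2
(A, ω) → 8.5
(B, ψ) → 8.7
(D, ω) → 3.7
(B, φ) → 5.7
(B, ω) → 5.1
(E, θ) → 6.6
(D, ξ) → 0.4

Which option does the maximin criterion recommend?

C

Row minima: A=0.4, B=1.2, C=2.8, D=0.4, E=1.3
Best worst-case = 2.8 → C.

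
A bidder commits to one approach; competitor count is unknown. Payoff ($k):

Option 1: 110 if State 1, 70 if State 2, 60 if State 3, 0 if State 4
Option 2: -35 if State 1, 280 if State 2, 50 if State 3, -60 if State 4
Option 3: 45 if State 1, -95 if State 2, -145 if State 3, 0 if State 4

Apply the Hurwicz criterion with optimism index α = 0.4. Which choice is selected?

Option 1: 0.4·110 + 0.6·0 = 44
Option 2: 0.4·280 + 0.6·(-60) = 76
Option 3: 0.4·45 + 0.6·(-145) = -69
Highest Hurwicz score = 76 → Option 2.

Option 2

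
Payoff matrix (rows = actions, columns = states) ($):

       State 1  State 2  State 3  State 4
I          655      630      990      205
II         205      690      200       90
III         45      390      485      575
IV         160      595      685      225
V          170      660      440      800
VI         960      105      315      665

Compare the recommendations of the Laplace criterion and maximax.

Row averages: I=620, II=296.25, III=373.75, IV=416.25, V=517.5, VI=511.25
Highest average = 620 → I.
Row maxima: I=990, II=690, III=575, IV=685, V=800, VI=960
Best best-case = 990 → I.

laplace → I; maximax → I (agree)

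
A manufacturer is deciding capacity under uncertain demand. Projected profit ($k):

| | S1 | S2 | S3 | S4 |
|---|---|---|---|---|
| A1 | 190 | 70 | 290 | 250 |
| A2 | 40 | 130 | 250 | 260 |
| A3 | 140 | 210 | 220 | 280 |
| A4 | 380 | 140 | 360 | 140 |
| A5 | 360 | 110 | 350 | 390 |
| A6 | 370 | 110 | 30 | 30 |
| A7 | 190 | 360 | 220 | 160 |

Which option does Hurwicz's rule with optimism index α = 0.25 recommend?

A1: 0.25·290 + 0.75·70 = 125
A2: 0.25·260 + 0.75·40 = 95
A3: 0.25·280 + 0.75·140 = 175
A4: 0.25·380 + 0.75·140 = 200
A5: 0.25·390 + 0.75·110 = 180
A6: 0.25·370 + 0.75·30 = 115
A7: 0.25·360 + 0.75·160 = 210
Highest Hurwicz score = 210 → A7.

A7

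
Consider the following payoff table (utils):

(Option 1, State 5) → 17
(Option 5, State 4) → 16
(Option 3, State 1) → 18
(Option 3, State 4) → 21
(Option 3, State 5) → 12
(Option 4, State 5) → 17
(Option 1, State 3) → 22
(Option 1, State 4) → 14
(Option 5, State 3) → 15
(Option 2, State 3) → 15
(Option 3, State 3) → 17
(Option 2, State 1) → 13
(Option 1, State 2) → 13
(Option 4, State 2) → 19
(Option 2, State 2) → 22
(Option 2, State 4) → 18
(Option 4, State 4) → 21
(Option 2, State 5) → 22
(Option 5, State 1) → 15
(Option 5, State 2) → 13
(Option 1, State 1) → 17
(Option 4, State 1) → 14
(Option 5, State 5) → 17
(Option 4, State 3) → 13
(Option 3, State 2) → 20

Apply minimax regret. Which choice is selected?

Option 2

Column bests: State 1=18, State 2=22, State 3=22, State 4=21, State 5=22.
Option 1 regrets: 1, 9, 0, 7, 5 → max 9
Option 2 regrets: 5, 0, 7, 3, 0 → max 7
Option 3 regrets: 0, 2, 5, 0, 10 → max 10
Option 4 regrets: 4, 3, 9, 0, 5 → max 9
Option 5 regrets: 3, 9, 7, 5, 5 → max 9
Smallest max regret = 7 → Option 2.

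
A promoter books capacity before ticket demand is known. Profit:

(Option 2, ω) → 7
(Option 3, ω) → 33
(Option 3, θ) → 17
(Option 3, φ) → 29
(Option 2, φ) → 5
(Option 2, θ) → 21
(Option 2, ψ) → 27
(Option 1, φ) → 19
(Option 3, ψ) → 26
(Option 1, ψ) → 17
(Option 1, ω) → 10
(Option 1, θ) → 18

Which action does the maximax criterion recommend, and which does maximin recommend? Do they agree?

Row maxima: Option 1=19, Option 2=27, Option 3=33
Best best-case = 33 → Option 3.
Row minima: Option 1=10, Option 2=5, Option 3=17
Best worst-case = 17 → Option 3.

maximax → Option 3; maximin → Option 3 (agree)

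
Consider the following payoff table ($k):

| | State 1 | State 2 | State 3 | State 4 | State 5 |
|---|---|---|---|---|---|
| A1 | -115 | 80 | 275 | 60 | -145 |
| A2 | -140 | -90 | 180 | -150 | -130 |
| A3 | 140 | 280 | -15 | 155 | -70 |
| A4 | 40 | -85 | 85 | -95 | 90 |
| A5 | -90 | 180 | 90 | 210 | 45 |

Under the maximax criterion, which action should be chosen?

Row maxima: A1=275, A2=180, A3=280, A4=90, A5=210
Best best-case = 280 → A3.

A3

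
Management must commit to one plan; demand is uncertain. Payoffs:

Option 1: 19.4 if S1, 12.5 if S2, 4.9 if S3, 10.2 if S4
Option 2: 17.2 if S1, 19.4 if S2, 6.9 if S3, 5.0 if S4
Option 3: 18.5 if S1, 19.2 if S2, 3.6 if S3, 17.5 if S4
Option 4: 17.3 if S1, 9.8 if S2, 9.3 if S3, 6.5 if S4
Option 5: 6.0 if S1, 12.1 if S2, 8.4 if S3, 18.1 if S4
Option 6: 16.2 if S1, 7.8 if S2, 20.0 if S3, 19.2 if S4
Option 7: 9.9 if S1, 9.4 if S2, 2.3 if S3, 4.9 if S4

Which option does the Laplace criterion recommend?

Option 6

Row averages: Option 1=11.75, Option 2=12.125, Option 3=14.7, Option 4=10.725, Option 5=11.15, Option 6=15.8, Option 7=6.625
Highest average = 15.8 → Option 6.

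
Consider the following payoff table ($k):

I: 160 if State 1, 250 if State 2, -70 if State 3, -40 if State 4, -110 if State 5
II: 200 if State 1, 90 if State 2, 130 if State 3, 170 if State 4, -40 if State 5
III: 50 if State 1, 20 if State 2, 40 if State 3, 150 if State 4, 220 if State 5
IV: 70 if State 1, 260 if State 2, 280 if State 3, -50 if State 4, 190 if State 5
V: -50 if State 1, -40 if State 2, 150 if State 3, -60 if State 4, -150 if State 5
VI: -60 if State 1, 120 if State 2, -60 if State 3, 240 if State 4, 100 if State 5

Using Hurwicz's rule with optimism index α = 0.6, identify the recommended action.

IV

I: 0.6·250 + 0.4·(-110) = 106
II: 0.6·200 + 0.4·(-40) = 104
III: 0.6·220 + 0.4·20 = 140
IV: 0.6·280 + 0.4·(-50) = 148
V: 0.6·150 + 0.4·(-150) = 30
VI: 0.6·240 + 0.4·(-60) = 120
Highest Hurwicz score = 148 → IV.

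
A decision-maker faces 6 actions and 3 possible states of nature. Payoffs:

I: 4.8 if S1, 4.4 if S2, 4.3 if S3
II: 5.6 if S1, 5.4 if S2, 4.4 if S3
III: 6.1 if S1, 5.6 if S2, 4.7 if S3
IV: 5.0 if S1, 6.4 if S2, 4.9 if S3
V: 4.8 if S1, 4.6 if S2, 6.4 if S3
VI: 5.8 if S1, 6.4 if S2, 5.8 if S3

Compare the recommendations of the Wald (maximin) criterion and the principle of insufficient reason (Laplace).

Row minima: I=4.3, II=4.4, III=4.7, IV=4.9, V=4.6, VI=5.8
Best worst-case = 5.8 → VI.
Row averages: I=4.5, II=77/15, III=82/15, IV=163/30, V=79/15, VI=6
Highest average = 6 → VI.

maximin → VI; laplace → VI (agree)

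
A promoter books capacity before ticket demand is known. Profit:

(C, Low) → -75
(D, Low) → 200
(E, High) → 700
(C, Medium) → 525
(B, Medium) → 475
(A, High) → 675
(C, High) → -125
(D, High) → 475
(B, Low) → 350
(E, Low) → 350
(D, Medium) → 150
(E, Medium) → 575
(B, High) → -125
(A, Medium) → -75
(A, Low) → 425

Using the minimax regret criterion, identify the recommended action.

Column bests: Low=425, Medium=575, High=700.
A regrets: 0, 650, 25 → max 650
B regrets: 75, 100, 825 → max 825
C regrets: 500, 50, 825 → max 825
D regrets: 225, 425, 225 → max 425
E regrets: 75, 0, 0 → max 75
Smallest max regret = 75 → E.

E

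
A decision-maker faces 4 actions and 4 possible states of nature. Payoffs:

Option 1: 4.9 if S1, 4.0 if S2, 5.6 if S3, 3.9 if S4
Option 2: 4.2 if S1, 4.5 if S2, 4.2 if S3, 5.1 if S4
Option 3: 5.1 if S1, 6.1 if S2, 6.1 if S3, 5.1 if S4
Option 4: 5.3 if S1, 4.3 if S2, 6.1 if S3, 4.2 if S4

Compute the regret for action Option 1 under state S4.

Best payoff under S4 is 5.1.
Regret = 5.1 − 3.9 = 1.2.

1.2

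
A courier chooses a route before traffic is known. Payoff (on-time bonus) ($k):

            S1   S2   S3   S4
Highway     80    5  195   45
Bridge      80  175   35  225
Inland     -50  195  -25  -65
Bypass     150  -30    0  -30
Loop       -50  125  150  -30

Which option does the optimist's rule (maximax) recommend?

Bridge

Row maxima: Highway=195, Bridge=225, Inland=195, Bypass=150, Loop=150
Best best-case = 225 → Bridge.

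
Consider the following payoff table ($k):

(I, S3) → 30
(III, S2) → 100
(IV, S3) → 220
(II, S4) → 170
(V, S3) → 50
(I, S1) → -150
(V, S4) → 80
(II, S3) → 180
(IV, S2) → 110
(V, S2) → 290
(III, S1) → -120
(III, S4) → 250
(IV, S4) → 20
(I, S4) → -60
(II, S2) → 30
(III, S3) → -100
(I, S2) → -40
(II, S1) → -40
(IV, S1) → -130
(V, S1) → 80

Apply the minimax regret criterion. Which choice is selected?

V

Column bests: S1=80, S2=290, S3=220, S4=250.
I regrets: 230, 330, 190, 310 → max 330
II regrets: 120, 260, 40, 80 → max 260
III regrets: 200, 190, 320, 0 → max 320
IV regrets: 210, 180, 0, 230 → max 230
V regrets: 0, 0, 170, 170 → max 170
Smallest max regret = 170 → V.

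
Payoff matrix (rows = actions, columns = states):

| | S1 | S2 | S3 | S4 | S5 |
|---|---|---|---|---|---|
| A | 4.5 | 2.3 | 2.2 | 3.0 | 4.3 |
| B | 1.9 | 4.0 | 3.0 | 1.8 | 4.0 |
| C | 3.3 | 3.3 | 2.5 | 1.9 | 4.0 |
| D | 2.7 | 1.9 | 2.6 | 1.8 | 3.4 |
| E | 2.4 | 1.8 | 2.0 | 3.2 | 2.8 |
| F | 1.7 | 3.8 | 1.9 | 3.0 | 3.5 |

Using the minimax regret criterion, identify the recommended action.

C

Column bests: S1=4.5, S2=4.0, S3=3.0, S4=3.2, S5=4.3.
A regrets: 0.0, 1.7, 0.8, 0.2, 0.0 → max 1.7
B regrets: 2.6, 0.0, 0.0, 1.4, 0.3 → max 2.6
C regrets: 1.2, 0.7, 0.5, 1.3, 0.3 → max 1.3
D regrets: 1.8, 2.1, 0.4, 1.4, 0.9 → max 2.1
E regrets: 2.1, 2.2, 1.0, 0.0, 1.5 → max 2.2
F regrets: 2.8, 0.2, 1.1, 0.2, 0.8 → max 2.8
Smallest max regret = 1.3 → C.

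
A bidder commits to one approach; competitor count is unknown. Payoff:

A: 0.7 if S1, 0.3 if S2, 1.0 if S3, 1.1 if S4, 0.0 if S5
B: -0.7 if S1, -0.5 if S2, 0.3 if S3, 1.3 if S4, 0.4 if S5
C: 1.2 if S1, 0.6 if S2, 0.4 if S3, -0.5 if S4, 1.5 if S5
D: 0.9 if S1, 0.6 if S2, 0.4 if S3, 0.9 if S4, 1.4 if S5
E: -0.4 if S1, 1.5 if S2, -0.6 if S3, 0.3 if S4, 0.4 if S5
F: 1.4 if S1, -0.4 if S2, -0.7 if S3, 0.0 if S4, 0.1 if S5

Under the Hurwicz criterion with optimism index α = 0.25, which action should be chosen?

D

A: 0.25·1.1 + 0.75·0.0 = 0.275
B: 0.25·1.3 + 0.75·(-0.7) = -0.2
C: 0.25·1.5 + 0.75·(-0.5) = 0
D: 0.25·1.4 + 0.75·0.4 = 0.65
E: 0.25·1.5 + 0.75·(-0.6) = -0.075
F: 0.25·1.4 + 0.75·(-0.7) = -0.175
Highest Hurwicz score = 0.65 → D.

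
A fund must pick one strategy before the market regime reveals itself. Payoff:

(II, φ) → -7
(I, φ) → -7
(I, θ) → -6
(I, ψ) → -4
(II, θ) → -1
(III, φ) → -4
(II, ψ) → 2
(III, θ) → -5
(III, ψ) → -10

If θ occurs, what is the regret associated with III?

Best payoff under θ is -1.
Regret = -1 − (-5) = 4.

4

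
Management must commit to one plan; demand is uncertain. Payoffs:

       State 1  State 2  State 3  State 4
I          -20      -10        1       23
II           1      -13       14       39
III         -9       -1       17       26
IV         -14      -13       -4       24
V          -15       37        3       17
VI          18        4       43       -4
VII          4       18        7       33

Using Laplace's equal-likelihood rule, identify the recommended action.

VII

Row averages: I=-1.5, II=10.25, III=8.25, IV=-1.75, V=10.5, VI=15.25, VII=15.5
Highest average = 15.5 → VII.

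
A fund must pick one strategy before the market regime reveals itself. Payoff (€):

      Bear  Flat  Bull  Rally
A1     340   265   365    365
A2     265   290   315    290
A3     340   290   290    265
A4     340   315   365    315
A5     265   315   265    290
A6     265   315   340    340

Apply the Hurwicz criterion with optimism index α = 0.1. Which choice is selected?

A4

A1: 0.1·365 + 0.9·265 = 275
A2: 0.1·315 + 0.9·265 = 270
A3: 0.1·340 + 0.9·265 = 272.5
A4: 0.1·365 + 0.9·315 = 320
A5: 0.1·315 + 0.9·265 = 270
A6: 0.1·340 + 0.9·265 = 272.5
Highest Hurwicz score = 320 → A4.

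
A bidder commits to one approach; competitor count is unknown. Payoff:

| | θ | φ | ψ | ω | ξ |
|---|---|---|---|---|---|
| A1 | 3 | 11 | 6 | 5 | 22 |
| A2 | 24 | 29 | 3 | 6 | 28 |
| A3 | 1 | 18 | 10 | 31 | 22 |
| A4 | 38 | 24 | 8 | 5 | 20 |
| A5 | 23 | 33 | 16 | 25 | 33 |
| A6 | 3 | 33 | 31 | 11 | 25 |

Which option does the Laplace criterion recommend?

Row averages: A1=9.4, A2=18, A3=16.4, A4=19, A5=26, A6=20.6
Highest average = 26 → A5.

A5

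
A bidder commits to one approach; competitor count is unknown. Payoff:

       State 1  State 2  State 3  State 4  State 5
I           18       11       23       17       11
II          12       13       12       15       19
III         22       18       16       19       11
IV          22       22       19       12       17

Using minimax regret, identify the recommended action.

Column bests: State 1=22, State 2=22, State 3=23, State 4=19, State 5=19.
I regrets: 4, 11, 0, 2, 8 → max 11
II regrets: 10, 9, 11, 4, 0 → max 11
III regrets: 0, 4, 7, 0, 8 → max 8
IV regrets: 0, 0, 4, 7, 2 → max 7
Smallest max regret = 7 → IV.

IV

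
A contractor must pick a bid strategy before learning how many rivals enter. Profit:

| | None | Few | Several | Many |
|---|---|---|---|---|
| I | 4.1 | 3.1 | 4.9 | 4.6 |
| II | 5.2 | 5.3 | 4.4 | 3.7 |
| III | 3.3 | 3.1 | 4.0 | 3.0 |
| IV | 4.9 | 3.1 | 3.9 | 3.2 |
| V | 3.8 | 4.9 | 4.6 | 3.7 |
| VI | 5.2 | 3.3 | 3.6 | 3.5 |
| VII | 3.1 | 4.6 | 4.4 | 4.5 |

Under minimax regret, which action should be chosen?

II

Column bests: None=5.2, Few=5.3, Several=4.9, Many=4.6.
I regrets: 1.1, 2.2, 0.0, 0.0 → max 2.2
II regrets: 0.0, 0.0, 0.5, 0.9 → max 0.9
III regrets: 1.9, 2.2, 0.9, 1.6 → max 2.2
IV regrets: 0.3, 2.2, 1.0, 1.4 → max 2.2
V regrets: 1.4, 0.4, 0.3, 0.9 → max 1.4
VI regrets: 0.0, 2.0, 1.3, 1.1 → max 2.0
VII regrets: 2.1, 0.7, 0.5, 0.1 → max 2.1
Smallest max regret = 0.9 → II.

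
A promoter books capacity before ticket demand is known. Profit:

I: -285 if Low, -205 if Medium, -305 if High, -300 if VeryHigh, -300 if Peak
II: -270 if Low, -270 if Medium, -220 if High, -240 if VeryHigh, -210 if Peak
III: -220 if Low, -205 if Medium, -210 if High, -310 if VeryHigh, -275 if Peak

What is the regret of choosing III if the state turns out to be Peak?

Best payoff under Peak is -210.
Regret = -210 − (-275) = 65.

65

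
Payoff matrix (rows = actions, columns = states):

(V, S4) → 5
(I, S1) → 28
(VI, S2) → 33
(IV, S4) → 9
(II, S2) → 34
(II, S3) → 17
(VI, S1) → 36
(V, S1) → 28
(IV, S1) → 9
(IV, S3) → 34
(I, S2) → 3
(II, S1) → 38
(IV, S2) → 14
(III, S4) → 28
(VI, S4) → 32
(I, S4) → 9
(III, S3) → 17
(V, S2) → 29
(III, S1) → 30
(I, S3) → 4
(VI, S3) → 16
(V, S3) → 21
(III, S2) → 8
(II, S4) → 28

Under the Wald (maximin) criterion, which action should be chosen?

Row minima: I=3, II=17, III=8, IV=9, V=5, VI=16
Best worst-case = 17 → II.

II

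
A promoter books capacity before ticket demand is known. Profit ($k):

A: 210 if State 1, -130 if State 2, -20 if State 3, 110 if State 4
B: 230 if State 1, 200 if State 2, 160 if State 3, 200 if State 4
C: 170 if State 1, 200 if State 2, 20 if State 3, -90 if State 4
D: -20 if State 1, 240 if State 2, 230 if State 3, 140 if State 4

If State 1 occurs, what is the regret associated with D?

250

Best payoff under State 1 is 230.
Regret = 230 − (-20) = 250.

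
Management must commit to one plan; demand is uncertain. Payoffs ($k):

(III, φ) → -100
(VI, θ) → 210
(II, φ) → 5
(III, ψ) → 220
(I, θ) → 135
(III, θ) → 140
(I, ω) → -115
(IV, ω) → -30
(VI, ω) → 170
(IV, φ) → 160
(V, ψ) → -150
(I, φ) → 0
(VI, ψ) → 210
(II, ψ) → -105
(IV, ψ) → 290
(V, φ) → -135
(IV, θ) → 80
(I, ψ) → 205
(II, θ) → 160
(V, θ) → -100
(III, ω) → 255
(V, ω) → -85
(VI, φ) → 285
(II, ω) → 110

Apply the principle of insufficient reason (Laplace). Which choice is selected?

Row averages: I=56.25, II=42.5, III=128.75, IV=125, V=-117.5, VI=218.75
Highest average = 218.75 → VI.

VI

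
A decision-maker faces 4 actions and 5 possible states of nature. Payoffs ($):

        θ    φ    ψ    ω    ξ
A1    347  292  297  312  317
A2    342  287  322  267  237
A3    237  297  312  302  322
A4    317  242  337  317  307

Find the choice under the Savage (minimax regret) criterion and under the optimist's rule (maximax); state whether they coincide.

Column bests: θ=347, φ=297, ψ=337, ω=317, ξ=322.
A1 regrets: 0, 5, 40, 5, 5 → max 40
A2 regrets: 5, 10, 15, 50, 85 → max 85
A3 regrets: 110, 0, 25, 15, 0 → max 110
A4 regrets: 30, 55, 0, 0, 15 → max 55
Smallest max regret = 40 → A1.
Row maxima: A1=347, A2=342, A3=322, A4=337
Best best-case = 347 → A1.

minimax regret → A1; maximax → A1 (agree)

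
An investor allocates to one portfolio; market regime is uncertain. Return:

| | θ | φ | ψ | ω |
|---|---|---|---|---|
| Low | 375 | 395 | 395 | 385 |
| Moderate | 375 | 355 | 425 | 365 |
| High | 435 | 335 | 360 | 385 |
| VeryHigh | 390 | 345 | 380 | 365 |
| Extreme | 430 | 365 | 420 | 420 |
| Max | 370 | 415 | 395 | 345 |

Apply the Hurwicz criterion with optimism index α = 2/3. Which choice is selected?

Low: 2/3·395 + 1/3·375 = 1165/3
Moderate: 2/3·425 + 1/3·355 = 1205/3
High: 2/3·435 + 1/3·335 = 1205/3
VeryHigh: 2/3·390 + 1/3·345 = 375
Extreme: 2/3·430 + 1/3·365 = 1225/3
Max: 2/3·415 + 1/3·345 = 1175/3
Highest Hurwicz score = 1225/3 → Extreme.

Extreme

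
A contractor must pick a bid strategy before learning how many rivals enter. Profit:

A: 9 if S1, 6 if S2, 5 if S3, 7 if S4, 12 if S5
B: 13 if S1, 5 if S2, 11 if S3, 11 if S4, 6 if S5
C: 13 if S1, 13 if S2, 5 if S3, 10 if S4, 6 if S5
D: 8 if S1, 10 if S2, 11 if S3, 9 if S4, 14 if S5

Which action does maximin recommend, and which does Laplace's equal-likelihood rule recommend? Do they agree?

Row minima: A=5, B=5, C=5, D=8
Best worst-case = 8 → D.
Row averages: A=7.8, B=9.2, C=9.4, D=10.4
Highest average = 10.4 → D.

maximin → D; laplace → D (agree)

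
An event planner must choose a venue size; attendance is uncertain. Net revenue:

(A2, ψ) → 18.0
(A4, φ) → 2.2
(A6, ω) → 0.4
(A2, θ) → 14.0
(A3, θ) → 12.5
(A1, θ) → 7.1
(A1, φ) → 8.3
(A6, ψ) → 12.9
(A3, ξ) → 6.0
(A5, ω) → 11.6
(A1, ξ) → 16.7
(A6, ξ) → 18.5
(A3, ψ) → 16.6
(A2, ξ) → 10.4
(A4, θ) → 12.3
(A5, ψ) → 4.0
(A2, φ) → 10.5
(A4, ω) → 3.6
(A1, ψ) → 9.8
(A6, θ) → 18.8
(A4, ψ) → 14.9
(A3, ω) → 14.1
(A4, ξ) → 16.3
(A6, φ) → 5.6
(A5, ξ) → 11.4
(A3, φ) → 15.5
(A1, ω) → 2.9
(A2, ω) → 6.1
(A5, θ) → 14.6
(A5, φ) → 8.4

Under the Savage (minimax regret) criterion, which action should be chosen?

Column bests: θ=18.8, φ=15.5, ψ=18.0, ω=14.1, ξ=18.5.
A1 regrets: 11.7, 7.2, 8.2, 11.2, 1.8 → max 11.7
A2 regrets: 4.8, 5.0, 0.0, 8.0, 8.1 → max 8.1
A3 regrets: 6.3, 0.0, 1.4, 0.0, 12.5 → max 12.5
A4 regrets: 6.5, 13.3, 3.1, 10.5, 2.2 → max 13.3
A5 regrets: 4.2, 7.1, 14.0, 2.5, 7.1 → max 14.0
A6 regrets: 0.0, 9.9, 5.1, 13.7, 0.0 → max 13.7
Smallest max regret = 8.1 → A2.

A2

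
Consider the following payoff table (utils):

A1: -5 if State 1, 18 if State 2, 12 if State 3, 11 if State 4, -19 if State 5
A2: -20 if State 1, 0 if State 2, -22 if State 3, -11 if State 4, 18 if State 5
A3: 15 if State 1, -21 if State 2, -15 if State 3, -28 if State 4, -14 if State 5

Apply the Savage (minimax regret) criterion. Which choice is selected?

A2

Column bests: State 1=15, State 2=18, State 3=12, State 4=11, State 5=18.
A1 regrets: 20, 0, 0, 0, 37 → max 37
A2 regrets: 35, 18, 34, 22, 0 → max 35
A3 regrets: 0, 39, 27, 39, 32 → max 39
Smallest max regret = 35 → A2.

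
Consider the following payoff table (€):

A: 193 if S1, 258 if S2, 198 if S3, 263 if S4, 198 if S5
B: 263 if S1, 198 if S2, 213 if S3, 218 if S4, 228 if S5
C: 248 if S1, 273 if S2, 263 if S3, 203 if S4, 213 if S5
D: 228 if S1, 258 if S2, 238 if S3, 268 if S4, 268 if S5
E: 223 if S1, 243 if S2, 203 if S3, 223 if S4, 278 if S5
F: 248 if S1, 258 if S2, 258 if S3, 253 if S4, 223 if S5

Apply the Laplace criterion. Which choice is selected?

D

Row averages: A=222, B=224, C=240, D=252, E=234, F=248
Highest average = 252 → D.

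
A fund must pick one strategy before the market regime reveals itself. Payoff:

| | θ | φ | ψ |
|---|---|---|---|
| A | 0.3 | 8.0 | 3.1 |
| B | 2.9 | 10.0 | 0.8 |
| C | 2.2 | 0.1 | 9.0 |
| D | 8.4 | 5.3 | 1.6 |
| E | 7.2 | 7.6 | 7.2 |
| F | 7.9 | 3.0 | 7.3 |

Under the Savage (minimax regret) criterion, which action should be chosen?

E

Column bests: θ=8.4, φ=10.0, ψ=9.0.
A regrets: 8.1, 2.0, 5.9 → max 8.1
B regrets: 5.5, 0.0, 8.2 → max 8.2
C regrets: 6.2, 9.9, 0.0 → max 9.9
D regrets: 0.0, 4.7, 7.4 → max 7.4
E regrets: 1.2, 2.4, 1.8 → max 2.4
F regrets: 0.5, 7.0, 1.7 → max 7.0
Smallest max regret = 2.4 → E.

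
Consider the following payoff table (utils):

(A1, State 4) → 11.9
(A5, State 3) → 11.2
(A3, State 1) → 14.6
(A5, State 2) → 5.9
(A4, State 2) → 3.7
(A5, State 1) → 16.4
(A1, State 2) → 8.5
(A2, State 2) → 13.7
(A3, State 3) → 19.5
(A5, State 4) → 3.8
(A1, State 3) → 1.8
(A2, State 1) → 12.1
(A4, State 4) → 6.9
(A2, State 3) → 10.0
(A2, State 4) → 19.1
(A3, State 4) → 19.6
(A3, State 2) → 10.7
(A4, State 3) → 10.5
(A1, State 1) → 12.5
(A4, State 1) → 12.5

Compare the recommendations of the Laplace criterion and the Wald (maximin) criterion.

laplace → A3; maximin → A3 (agree)

Row averages: A1=8.675, A2=13.725, A3=16.1, A4=8.4, A5=9.325
Highest average = 16.1 → A3.
Row minima: A1=1.8, A2=10.0, A3=10.7, A4=3.7, A5=3.8
Best worst-case = 10.7 → A3.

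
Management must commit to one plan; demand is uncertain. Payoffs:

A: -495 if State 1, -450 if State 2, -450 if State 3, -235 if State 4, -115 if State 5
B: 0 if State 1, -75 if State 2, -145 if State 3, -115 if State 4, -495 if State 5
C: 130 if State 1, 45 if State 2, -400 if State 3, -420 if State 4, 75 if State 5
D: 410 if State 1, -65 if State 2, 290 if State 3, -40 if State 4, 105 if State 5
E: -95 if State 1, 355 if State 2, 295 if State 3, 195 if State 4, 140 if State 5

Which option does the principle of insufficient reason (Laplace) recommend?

E

Row averages: A=-349, B=-166, C=-114, D=140, E=178
Highest average = 178 → E.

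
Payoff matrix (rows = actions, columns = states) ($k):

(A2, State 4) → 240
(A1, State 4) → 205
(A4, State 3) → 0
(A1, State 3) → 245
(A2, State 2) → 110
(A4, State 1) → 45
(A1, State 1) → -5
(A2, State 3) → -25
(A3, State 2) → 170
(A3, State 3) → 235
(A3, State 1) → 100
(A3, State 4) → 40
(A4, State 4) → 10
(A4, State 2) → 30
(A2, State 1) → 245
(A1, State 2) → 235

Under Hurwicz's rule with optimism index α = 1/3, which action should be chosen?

A3

A1: 1/3·245 + 2/3·(-5) = 235/3
A2: 1/3·245 + 2/3·(-25) = 65
A3: 1/3·235 + 2/3·40 = 105
A4: 1/3·45 + 2/3·0 = 15
Highest Hurwicz score = 105 → A3.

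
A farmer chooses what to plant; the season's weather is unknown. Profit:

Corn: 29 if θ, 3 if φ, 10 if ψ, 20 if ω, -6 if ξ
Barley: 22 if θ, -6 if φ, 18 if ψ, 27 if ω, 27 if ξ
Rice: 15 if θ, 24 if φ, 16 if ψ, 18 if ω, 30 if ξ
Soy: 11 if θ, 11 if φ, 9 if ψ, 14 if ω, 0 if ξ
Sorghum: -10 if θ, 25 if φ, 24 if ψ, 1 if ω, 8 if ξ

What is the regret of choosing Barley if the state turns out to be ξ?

Best payoff under ξ is 30.
Regret = 30 − 27 = 3.

3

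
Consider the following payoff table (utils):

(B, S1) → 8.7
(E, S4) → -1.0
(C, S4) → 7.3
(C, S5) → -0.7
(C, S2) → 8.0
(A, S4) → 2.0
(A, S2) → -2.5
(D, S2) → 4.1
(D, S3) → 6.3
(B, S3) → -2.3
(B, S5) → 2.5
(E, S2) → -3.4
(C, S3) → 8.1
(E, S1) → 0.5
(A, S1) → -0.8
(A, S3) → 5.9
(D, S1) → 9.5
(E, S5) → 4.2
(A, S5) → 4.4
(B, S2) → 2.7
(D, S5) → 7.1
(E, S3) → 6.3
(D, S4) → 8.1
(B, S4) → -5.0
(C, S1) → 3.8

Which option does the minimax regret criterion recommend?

Column bests: S1=9.5, S2=8.0, S3=8.1, S4=8.1, S5=7.1.
A regrets: 10.3, 10.5, 2.2, 6.1, 2.7 → max 10.5
B regrets: 0.8, 5.3, 10.4, 13.1, 4.6 → max 13.1
C regrets: 5.7, 0.0, 0.0, 0.8, 7.8 → max 7.8
D regrets: 0.0, 3.9, 1.8, 0.0, 0.0 → max 3.9
E regrets: 9.0, 11.4, 1.8, 9.1, 2.9 → max 11.4
Smallest max regret = 3.9 → D.

D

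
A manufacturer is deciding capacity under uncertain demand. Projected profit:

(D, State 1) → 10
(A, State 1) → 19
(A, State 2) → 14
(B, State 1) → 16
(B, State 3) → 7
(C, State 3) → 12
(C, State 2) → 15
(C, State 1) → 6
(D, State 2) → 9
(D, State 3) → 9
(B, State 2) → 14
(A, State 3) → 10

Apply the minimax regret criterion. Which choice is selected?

A

Column bests: State 1=19, State 2=15, State 3=12.
A regrets: 0, 1, 2 → max 2
B regrets: 3, 1, 5 → max 5
C regrets: 13, 0, 0 → max 13
D regrets: 9, 6, 3 → max 9
Smallest max regret = 2 → A.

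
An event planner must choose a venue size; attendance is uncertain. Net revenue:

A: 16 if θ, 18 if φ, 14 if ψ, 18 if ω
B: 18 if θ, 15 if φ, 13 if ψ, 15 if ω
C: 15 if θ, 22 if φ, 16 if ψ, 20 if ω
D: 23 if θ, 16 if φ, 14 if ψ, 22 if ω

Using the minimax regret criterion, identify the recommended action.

D

Column bests: θ=23, φ=22, ψ=16, ω=22.
A regrets: 7, 4, 2, 4 → max 7
B regrets: 5, 7, 3, 7 → max 7
C regrets: 8, 0, 0, 2 → max 8
D regrets: 0, 6, 2, 0 → max 6
Smallest max regret = 6 → D.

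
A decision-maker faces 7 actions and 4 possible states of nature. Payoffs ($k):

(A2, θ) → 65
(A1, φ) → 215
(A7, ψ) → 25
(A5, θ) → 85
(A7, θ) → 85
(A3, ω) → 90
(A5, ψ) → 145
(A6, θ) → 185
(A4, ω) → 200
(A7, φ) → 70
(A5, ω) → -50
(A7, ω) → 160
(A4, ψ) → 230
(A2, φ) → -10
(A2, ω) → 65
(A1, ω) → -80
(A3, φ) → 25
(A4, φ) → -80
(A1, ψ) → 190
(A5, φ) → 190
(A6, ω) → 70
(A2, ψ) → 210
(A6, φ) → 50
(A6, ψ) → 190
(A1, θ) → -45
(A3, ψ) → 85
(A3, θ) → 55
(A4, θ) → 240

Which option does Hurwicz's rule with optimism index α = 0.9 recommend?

A4

A1: 0.9·215 + 0.1·(-80) = 185.5
A2: 0.9·210 + 0.1·(-10) = 188
A3: 0.9·90 + 0.1·25 = 83.5
A4: 0.9·240 + 0.1·(-80) = 208
A5: 0.9·190 + 0.1·(-50) = 166
A6: 0.9·190 + 0.1·50 = 176
A7: 0.9·160 + 0.1·25 = 146.5
Highest Hurwicz score = 208 → A4.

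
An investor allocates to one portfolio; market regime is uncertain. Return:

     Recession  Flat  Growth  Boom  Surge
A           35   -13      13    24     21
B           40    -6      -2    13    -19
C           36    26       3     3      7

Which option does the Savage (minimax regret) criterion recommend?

Column bests: Recession=40, Flat=26, Growth=13, Boom=24, Surge=21.
A regrets: 5, 39, 0, 0, 0 → max 39
B regrets: 0, 32, 15, 11, 40 → max 40
C regrets: 4, 0, 10, 21, 14 → max 21
Smallest max regret = 21 → C.

C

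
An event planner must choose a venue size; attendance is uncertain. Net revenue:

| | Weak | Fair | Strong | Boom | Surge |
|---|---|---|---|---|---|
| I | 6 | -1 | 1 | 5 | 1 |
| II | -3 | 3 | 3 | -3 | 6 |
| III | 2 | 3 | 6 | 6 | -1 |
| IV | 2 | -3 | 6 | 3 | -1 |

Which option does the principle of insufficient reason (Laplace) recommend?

Row averages: I=2.4, II=1.2, III=3.2, IV=1.4
Highest average = 3.2 → III.

III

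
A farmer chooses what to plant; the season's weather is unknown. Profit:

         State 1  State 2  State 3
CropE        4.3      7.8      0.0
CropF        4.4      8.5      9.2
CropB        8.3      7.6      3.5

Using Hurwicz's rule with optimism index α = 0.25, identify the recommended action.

CropF

CropE: 0.25·7.8 + 0.75·0.0 = 1.95
CropF: 0.25·9.2 + 0.75·4.4 = 5.6
CropB: 0.25·8.3 + 0.75·3.5 = 4.7
Highest Hurwicz score = 5.6 → CropF.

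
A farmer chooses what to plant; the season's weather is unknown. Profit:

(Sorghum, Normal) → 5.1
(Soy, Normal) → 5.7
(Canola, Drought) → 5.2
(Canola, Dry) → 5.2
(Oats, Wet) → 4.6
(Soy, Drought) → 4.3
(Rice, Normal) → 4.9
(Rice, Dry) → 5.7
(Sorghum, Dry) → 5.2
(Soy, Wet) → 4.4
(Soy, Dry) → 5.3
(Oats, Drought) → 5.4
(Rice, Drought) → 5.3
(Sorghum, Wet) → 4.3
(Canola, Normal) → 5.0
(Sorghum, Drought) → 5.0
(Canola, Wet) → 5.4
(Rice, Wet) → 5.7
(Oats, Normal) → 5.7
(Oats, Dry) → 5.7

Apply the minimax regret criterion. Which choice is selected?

Canola

Column bests: Drought=5.4, Dry=5.7, Normal=5.7, Wet=5.7.
Soy regrets: 1.1, 0.4, 0.0, 1.3 → max 1.3
Rice regrets: 0.1, 0.0, 0.8, 0.0 → max 0.8
Oats regrets: 0.0, 0.0, 0.0, 1.1 → max 1.1
Sorghum regrets: 0.4, 0.5, 0.6, 1.4 → max 1.4
Canola regrets: 0.2, 0.5, 0.7, 0.3 → max 0.7
Smallest max regret = 0.7 → Canola.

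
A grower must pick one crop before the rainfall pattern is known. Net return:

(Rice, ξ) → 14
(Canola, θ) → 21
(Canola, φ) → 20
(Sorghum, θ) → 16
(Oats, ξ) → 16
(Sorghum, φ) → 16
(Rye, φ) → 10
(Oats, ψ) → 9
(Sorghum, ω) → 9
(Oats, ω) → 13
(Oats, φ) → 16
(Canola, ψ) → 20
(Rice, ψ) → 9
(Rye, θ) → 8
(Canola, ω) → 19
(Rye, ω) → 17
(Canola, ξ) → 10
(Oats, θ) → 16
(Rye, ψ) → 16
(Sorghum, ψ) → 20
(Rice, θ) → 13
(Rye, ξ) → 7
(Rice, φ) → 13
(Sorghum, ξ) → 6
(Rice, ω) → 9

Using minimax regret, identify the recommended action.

Canola

Column bests: θ=21, φ=20, ψ=20, ω=19, ξ=16.
Canola regrets: 0, 0, 0, 0, 6 → max 6
Oats regrets: 5, 4, 11, 6, 0 → max 11
Rye regrets: 13, 10, 4, 2, 9 → max 13
Sorghum regrets: 5, 4, 0, 10, 10 → max 10
Rice regrets: 8, 7, 11, 10, 2 → max 11
Smallest max regret = 6 → Canola.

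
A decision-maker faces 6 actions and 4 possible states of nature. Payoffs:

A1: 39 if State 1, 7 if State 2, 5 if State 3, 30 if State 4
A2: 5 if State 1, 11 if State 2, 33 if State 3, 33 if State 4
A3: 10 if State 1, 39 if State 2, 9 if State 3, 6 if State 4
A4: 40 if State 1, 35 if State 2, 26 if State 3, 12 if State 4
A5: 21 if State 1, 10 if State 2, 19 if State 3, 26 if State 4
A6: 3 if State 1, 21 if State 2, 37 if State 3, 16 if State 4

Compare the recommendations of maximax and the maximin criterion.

Row maxima: A1=39, A2=33, A3=39, A4=40, A5=26, A6=37
Best best-case = 40 → A4.
Row minima: A1=5, A2=5, A3=6, A4=12, A5=10, A6=3
Best worst-case = 12 → A4.

maximax → A4; maximin → A4 (agree)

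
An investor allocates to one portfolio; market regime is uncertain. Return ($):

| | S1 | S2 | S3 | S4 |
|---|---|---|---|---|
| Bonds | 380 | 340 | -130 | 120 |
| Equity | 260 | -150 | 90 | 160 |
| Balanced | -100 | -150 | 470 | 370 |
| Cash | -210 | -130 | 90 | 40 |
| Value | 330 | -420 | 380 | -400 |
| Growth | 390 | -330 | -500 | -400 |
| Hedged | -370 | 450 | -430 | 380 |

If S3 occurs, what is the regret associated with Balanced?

0

Best payoff under S3 is 470.
Regret = 470 − 470 = 0.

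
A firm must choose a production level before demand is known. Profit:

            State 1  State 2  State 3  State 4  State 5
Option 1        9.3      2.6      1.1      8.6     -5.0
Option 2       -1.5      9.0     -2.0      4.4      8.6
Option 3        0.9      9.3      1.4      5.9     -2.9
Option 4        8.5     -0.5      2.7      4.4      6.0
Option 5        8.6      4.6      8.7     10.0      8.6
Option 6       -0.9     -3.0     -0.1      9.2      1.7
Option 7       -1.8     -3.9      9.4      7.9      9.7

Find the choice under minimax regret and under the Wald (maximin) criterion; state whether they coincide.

minimax regret → Option 5; maximin → Option 5 (agree)

Column bests: State 1=9.3, State 2=9.3, State 3=9.4, State 4=10.0, State 5=9.7.
Option 1 regrets: 0.0, 6.7, 8.3, 1.4, 14.7 → max 14.7
Option 2 regrets: 10.8, 0.3, 11.4, 5.6, 1.1 → max 11.4
Option 3 regrets: 8.4, 0.0, 8.0, 4.1, 12.6 → max 12.6
Option 4 regrets: 0.8, 9.8, 6.7, 5.6, 3.7 → max 9.8
Option 5 regrets: 0.7, 4.7, 0.7, 0.0, 1.1 → max 4.7
Option 6 regrets: 10.2, 12.3, 9.5, 0.8, 8.0 → max 12.3
Option 7 regrets: 11.1, 13.2, 0.0, 2.1, 0.0 → max 13.2
Smallest max regret = 4.7 → Option 5.
Row minima: Option 1=-5.0, Option 2=-2.0, Option 3=-2.9, Option 4=-0.5, Option 5=4.6, Option 6=-3.0, Option 7=-3.9
Best worst-case = 4.6 → Option 5.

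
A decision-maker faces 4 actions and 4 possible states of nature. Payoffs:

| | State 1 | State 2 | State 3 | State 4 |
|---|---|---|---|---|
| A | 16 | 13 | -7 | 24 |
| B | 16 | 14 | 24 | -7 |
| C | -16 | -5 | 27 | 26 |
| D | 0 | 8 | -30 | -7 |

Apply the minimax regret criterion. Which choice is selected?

Column bests: State 1=16, State 2=14, State 3=27, State 4=26.
A regrets: 0, 1, 34, 2 → max 34
B regrets: 0, 0, 3, 33 → max 33
C regrets: 32, 19, 0, 0 → max 32
D regrets: 16, 6, 57, 33 → max 57
Smallest max regret = 32 → C.

C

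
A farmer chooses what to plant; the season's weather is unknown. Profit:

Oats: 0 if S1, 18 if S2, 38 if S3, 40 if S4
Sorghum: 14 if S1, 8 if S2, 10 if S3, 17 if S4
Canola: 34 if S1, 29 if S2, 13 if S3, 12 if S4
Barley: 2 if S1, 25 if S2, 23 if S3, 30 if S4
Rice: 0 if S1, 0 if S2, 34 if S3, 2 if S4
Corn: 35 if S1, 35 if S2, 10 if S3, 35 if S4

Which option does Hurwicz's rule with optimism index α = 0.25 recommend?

Canola

Oats: 0.25·40 + 0.75·0 = 10
Sorghum: 0.25·17 + 0.75·8 = 10.25
Canola: 0.25·34 + 0.75·12 = 17.5
Barley: 0.25·30 + 0.75·2 = 9
Rice: 0.25·34 + 0.75·0 = 8.5
Corn: 0.25·35 + 0.75·10 = 16.25
Highest Hurwicz score = 17.5 → Canola.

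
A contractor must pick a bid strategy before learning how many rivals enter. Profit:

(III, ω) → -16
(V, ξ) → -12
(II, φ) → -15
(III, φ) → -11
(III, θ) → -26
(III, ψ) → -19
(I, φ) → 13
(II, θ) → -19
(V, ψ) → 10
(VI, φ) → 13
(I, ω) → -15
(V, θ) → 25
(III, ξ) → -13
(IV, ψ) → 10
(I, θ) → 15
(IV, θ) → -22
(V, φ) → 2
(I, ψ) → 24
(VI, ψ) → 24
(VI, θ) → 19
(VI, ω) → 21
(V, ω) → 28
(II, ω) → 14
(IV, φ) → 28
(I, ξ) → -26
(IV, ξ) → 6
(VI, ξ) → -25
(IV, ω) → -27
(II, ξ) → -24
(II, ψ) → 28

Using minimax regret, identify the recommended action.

Column bests: θ=25, φ=28, ψ=28, ω=28, ξ=6.
I regrets: 10, 15, 4, 43, 32 → max 43
II regrets: 44, 43, 0, 14, 30 → max 44
III regrets: 51, 39, 47, 44, 19 → max 51
IV regrets: 47, 0, 18, 55, 0 → max 55
V regrets: 0, 26, 18, 0, 18 → max 26
VI regrets: 6, 15, 4, 7, 31 → max 31
Smallest max regret = 26 → V.

V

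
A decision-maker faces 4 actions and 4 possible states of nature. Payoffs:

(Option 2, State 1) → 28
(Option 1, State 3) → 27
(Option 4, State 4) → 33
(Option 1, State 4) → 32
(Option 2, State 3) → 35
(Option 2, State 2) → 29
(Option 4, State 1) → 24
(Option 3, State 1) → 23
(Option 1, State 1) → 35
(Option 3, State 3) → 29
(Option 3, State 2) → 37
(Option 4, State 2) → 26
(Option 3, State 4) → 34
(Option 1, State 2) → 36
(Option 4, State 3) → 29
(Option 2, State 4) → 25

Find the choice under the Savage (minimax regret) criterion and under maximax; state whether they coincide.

Column bests: State 1=35, State 2=37, State 3=35, State 4=34.
Option 1 regrets: 0, 1, 8, 2 → max 8
Option 2 regrets: 7, 8, 0, 9 → max 9
Option 3 regrets: 12, 0, 6, 0 → max 12
Option 4 regrets: 11, 11, 6, 1 → max 11
Smallest max regret = 8 → Option 1.
Row maxima: Option 1=36, Option 2=35, Option 3=37, Option 4=33
Best best-case = 37 → Option 3.

minimax regret → Option 1; maximax → Option 3 (disagree)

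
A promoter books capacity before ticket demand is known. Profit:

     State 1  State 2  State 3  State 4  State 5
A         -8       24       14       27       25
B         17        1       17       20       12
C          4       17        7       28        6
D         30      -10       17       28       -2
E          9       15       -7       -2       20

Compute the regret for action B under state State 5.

13

Best payoff under State 5 is 25.
Regret = 25 − 12 = 13.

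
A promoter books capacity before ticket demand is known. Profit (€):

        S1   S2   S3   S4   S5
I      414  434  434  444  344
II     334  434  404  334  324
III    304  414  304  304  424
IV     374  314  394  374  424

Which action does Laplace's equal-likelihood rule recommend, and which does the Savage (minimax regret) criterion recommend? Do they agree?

Row averages: I=414, II=366, III=350, IV=376
Highest average = 414 → I.
Column bests: S1=414, S2=434, S3=434, S4=444, S5=424.
I regrets: 0, 0, 0, 0, 80 → max 80
II regrets: 80, 0, 30, 110, 100 → max 110
III regrets: 110, 20, 130, 140, 0 → max 140
IV regrets: 40, 120, 40, 70, 0 → max 120
Smallest max regret = 80 → I.

laplace → I; minimax regret → I (agree)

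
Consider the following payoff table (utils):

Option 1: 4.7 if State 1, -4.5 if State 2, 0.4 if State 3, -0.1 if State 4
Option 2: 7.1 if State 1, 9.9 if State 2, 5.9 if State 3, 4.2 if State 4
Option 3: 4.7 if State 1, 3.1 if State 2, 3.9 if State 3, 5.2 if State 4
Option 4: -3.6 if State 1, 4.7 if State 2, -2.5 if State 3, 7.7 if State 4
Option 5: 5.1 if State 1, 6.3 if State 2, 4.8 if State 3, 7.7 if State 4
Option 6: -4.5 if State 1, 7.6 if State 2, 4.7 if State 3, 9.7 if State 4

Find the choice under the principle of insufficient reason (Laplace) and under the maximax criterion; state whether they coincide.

laplace → Option 2; maximax → Option 2 (agree)

Row averages: Option 1=0.125, Option 2=6.775, Option 3=4.225, Option 4=1.575, Option 5=5.975, Option 6=4.375
Highest average = 6.775 → Option 2.
Row maxima: Option 1=4.7, Option 2=9.9, Option 3=5.2, Option 4=7.7, Option 5=7.7, Option 6=9.7
Best best-case = 9.9 → Option 2.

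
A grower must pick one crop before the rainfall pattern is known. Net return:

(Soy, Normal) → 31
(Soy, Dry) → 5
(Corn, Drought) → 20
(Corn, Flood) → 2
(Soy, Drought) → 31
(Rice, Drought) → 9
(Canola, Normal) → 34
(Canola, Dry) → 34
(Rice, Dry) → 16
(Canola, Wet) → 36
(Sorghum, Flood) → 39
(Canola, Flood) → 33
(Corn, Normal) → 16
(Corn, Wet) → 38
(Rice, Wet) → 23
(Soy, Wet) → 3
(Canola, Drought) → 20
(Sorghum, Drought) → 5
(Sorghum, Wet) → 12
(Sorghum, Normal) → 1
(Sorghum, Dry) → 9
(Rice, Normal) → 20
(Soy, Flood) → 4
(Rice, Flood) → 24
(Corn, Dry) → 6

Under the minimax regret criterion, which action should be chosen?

Column bests: Drought=31, Dry=34, Normal=34, Wet=38, Flood=39.
Sorghum regrets: 26, 25, 33, 26, 0 → max 33
Corn regrets: 11, 28, 18, 0, 37 → max 37
Rice regrets: 22, 18, 14, 15, 15 → max 22
Canola regrets: 11, 0, 0, 2, 6 → max 11
Soy regrets: 0, 29, 3, 35, 35 → max 35
Smallest max regret = 11 → Canola.

Canola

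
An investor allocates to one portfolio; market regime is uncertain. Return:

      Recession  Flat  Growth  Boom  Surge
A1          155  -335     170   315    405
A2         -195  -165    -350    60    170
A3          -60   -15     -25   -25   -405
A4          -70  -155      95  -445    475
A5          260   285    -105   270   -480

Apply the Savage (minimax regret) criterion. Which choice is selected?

Column bests: Recession=260, Flat=285, Growth=170, Boom=315, Surge=475.
A1 regrets: 105, 620, 0, 0, 70 → max 620
A2 regrets: 455, 450, 520, 255, 305 → max 520
A3 regrets: 320, 300, 195, 340, 880 → max 880
A4 regrets: 330, 440, 75, 760, 0 → max 760
A5 regrets: 0, 0, 275, 45, 955 → max 955
Smallest max regret = 520 → A2.

A2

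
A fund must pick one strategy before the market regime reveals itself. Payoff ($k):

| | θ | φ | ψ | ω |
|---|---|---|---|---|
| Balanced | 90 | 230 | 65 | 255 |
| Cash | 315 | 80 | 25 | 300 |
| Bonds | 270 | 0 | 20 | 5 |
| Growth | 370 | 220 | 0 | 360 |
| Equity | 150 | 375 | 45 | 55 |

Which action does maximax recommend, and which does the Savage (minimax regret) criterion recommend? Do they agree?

maximax → Equity; minimax regret → Growth (disagree)

Row maxima: Balanced=255, Cash=315, Bonds=270, Growth=370, Equity=375
Best best-case = 375 → Equity.
Column bests: θ=370, φ=375, ψ=65, ω=360.
Balanced regrets: 280, 145, 0, 105 → max 280
Cash regrets: 55, 295, 40, 60 → max 295
Bonds regrets: 100, 375, 45, 355 → max 375
Growth regrets: 0, 155, 65, 0 → max 155
Equity regrets: 220, 0, 20, 305 → max 305
Smallest max regret = 155 → Growth.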